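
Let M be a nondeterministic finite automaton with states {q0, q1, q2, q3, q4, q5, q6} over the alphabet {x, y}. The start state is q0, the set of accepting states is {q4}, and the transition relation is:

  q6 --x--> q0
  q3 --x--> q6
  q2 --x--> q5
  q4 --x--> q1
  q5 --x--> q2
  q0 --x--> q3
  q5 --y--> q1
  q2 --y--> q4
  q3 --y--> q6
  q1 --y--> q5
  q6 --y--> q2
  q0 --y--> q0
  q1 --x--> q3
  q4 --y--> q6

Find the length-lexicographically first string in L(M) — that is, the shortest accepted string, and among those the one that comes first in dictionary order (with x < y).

A breadth-first search from q0 reaches an accepting state first via the path q0 → q3 → q6 → q2 → q4 on input xxyy.
No string of length < 4 is accepted (BFS exhausts all shorter strings without reaching an accepting state), and xxyy is the lexicographically least accepting string of length 4.

xxyy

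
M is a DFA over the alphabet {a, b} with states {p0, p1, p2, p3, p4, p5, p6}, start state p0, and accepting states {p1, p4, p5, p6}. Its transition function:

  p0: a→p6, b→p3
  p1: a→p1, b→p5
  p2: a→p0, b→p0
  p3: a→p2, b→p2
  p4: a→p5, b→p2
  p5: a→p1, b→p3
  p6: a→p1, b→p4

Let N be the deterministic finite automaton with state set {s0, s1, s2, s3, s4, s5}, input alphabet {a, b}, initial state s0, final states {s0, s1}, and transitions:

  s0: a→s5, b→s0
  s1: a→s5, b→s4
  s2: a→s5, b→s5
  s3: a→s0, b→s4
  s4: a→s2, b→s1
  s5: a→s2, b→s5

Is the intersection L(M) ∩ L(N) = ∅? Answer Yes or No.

Exploring the product automaton M × N from the start pair (p0, s0), following both machines on each input symbol, reaches 15 state pairs: (p0, s0), (p6, s5), (p3, s0), (p1, s2), (p4, s5), (p2, s5), (p2, s0), (p1, s5), (p5, s5), (p5, s2), (p0, s2), (p0, s5), (p3, s5), (p6, s2), (p2, s2).
M accepts in {p1, p4, p5, p6} and N accepts in {s0, s1}; no reachable pair has both components accepting, so no string drives both machines to acceptance simultaneously and L(M) ∩ L(N) = ∅.
So no string is accepted by both, and the intersection is empty.

Yes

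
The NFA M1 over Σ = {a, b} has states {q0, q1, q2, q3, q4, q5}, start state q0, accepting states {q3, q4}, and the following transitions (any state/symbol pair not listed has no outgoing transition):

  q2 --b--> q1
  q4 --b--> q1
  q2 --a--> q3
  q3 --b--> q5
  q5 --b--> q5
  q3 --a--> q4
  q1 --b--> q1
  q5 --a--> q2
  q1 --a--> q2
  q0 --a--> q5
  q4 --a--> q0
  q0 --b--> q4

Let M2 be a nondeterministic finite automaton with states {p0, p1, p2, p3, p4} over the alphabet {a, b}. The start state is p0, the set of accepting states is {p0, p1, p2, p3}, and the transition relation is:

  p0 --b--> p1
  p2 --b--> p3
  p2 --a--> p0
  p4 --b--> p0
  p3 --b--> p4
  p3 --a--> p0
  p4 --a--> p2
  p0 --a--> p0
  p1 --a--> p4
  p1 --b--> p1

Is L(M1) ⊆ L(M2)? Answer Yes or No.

Exploring the product automaton M1 × M2 from the start pair (q0, p0), following both machines on each input symbol, reaches 18 state pairs: (q0, p0), (q5, p0), (q4, p1), (q2, p0), (q5, p1), (q0, p4), (q1, p1), (q3, p0), (q2, p4), (q5, p2), (q4, p0), (q3, p2), (q1, p0), (q5, p3), (q5, p4), (q2, p2), (q1, p3), (q1, p4).
M1 accepts in {q3, q4} and M2 accepts in {p0, p1, p2, p3}. The reachable pairs whose M1-component is accepting are (q4, p1), (q3, p0), (q4, p0), (q3, p2); in each of them the M2-component is accepting too, so the product for L(M1) \ L(M2) (M1-component accepting, M2-component rejecting) has no reachable accepting pair and the difference is empty.
Hence every string in L(M1) is also in L(M2).

Yes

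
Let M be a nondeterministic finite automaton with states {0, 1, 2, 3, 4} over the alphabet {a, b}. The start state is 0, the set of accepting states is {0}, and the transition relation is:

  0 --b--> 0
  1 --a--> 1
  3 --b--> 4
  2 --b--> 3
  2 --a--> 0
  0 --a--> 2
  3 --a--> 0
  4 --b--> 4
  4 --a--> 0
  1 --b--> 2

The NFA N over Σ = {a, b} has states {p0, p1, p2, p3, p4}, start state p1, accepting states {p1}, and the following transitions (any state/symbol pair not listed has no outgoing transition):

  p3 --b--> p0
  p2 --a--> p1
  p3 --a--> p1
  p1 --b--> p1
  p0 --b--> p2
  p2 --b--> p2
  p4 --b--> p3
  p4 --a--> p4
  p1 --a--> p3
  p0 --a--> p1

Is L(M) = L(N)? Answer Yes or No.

Exploring the product automaton M × N from the start pair (0, p1), following both machines on each input symbol, reaches 4 state pairs: (0, p1), (2, p3), (3, p0), (4, p2).
M accepts in {0} and N accepts in {p1}. In every reachable pair the two components are either both accepting — (0, p1) — or both non-accepting, so no string is accepted by exactly one of the machines: L(M) \ L(N) and L(N) \ L(M) are both empty.
Hence every string is accepted by M iff it is accepted by N, and the two languages coincide.

Yes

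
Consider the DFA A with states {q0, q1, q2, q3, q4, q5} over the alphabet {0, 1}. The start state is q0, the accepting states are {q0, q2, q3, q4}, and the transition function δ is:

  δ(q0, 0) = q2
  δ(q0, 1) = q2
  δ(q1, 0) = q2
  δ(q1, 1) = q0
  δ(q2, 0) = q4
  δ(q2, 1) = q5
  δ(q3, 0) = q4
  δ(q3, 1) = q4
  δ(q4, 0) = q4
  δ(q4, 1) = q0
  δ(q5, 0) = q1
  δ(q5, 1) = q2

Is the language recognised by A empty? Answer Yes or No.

No

The empty string ε is accepted: the run q0 ends in the accepting state q0.
Since at least one string is accepted, L(A) is not empty.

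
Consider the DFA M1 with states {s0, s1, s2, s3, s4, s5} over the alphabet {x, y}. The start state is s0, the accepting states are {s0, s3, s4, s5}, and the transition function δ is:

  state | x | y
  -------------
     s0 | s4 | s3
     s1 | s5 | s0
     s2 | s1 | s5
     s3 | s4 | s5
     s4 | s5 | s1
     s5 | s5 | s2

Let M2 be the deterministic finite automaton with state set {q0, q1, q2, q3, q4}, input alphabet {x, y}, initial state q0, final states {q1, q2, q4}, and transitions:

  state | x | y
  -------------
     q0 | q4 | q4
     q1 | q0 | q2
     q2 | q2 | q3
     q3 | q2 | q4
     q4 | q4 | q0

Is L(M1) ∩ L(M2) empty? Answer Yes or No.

No

The string x is accepted by both M1 and M2.
Hence L(M1) ∩ L(M2) ≠ ∅.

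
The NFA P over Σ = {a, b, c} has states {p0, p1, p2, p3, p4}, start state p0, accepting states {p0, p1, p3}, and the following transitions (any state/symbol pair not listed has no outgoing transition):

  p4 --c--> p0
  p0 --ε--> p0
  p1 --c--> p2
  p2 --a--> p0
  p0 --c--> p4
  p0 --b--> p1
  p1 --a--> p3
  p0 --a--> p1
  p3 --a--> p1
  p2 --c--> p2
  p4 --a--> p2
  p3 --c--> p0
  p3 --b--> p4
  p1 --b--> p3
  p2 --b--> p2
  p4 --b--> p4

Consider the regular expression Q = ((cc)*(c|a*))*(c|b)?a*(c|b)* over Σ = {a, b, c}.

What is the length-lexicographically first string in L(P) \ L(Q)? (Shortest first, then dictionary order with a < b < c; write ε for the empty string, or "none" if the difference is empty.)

bba

The string bba is accepted by P but not by Q.
No shorter string lies in the difference, and bba is the lexicographically first length-3 string in L(P) \ L(Q).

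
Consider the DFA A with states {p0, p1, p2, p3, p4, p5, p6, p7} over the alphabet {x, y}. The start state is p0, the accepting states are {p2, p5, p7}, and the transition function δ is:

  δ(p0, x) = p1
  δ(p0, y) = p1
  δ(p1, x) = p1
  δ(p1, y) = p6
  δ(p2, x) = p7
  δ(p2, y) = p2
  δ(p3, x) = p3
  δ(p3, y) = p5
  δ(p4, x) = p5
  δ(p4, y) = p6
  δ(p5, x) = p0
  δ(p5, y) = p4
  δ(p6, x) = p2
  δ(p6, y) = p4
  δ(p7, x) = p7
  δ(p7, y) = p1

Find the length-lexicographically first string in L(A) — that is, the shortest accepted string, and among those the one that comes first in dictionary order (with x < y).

xyx

A breadth-first search from p0 reaches an accepting state first via the path p0 → p1 → p6 → p2 on input xyx.
No string of length < 3 is accepted (BFS exhausts all shorter strings without reaching an accepting state), and xyx is the lexicographically least accepting string of length 3.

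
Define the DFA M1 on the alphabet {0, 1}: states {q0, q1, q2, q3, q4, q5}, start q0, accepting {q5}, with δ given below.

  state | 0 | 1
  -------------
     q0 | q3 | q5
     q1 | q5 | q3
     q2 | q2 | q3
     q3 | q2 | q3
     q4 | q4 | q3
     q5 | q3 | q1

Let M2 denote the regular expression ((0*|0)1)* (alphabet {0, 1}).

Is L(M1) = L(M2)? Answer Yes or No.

The string 110 is accepted by M1 but rejected by M2.
So L(M1) ≠ L(M2).

No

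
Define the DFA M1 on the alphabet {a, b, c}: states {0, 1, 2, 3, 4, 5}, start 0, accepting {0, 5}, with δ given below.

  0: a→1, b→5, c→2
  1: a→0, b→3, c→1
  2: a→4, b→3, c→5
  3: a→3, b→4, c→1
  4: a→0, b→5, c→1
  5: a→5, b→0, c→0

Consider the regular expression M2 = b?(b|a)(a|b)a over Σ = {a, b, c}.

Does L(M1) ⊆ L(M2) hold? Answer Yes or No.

No

The empty string ε is in L(M1) but not in L(M2).
So L(M1) ⊄ L(M2).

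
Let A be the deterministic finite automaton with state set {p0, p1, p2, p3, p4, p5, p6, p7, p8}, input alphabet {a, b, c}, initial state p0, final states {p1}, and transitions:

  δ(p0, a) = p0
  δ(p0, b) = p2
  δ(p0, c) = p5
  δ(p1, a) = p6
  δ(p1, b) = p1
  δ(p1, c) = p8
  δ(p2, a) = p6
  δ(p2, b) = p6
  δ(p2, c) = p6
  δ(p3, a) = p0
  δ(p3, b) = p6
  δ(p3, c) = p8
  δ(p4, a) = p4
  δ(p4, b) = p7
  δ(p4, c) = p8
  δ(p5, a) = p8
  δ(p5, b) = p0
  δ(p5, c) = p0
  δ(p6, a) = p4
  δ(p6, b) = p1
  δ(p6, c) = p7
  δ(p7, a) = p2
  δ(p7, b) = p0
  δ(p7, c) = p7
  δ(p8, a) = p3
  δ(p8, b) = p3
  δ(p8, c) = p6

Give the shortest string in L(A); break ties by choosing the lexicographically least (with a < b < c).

A breadth-first search from p0 reaches an accepting state first via the path p0 → p2 → p6 → p1 on input bab.
No string of length < 3 is accepted (BFS exhausts all shorter strings without reaching an accepting state), and bab is the lexicographically least accepting string of length 3.

bab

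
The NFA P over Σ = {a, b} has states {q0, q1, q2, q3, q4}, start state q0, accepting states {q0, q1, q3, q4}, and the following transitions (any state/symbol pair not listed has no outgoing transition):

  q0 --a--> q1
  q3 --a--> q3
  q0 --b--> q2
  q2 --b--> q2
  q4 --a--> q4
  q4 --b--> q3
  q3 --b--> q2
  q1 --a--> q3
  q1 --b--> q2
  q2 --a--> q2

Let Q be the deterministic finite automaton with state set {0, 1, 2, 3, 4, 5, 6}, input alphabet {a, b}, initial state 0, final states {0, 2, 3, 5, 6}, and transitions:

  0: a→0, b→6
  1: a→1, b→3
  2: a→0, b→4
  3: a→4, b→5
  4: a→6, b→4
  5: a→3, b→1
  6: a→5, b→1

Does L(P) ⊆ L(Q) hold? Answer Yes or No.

Exploring the product automaton P × Q from the start pair (q0, 0), following both machines on each input symbol, reaches 8 state pairs: (q0, 0), (q1, 0), (q2, 6), (q3, 0), (q2, 5), (q2, 1), (q2, 3), (q2, 4).
P accepts in {q0, q1, q3, q4} and Q accepts in {0, 2, 3, 5, 6}. The reachable pairs whose P-component is accepting are (q0, 0), (q1, 0), (q3, 0); in each of them the Q-component is accepting too, so the product for L(P) \ L(Q) (P-component accepting, Q-component rejecting) has no reachable accepting pair and the difference is empty.
Hence every string in L(P) is also in L(Q).

Yes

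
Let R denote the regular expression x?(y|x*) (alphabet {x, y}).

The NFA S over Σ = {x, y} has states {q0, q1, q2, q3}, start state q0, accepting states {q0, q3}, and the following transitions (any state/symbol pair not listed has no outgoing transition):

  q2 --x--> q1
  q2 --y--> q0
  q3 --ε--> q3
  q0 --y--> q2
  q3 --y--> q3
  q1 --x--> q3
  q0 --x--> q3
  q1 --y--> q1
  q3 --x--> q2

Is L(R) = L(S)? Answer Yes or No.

The string y is accepted by R but rejected by S.
So L(R) ≠ L(S).

No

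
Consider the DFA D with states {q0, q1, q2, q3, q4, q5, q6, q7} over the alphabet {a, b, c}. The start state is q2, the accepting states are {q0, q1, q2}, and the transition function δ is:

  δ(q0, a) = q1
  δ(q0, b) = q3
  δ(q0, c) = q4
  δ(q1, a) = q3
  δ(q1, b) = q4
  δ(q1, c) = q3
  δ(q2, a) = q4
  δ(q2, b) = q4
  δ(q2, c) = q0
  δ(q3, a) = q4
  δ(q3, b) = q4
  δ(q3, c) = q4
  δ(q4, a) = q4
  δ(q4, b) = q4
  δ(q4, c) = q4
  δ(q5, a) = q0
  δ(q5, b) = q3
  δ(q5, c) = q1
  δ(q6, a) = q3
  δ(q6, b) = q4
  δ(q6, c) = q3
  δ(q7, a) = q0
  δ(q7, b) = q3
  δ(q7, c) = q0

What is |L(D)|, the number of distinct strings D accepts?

3

The useful subgraph on states {q0, q1, q2} is acyclic, so L(D) is finite; the longest accepting path visits 3 useful states, giving maximum string length 2.
Counting accepting paths from q2 by length: 1 of length 0, 1 of length 1, 1 of length 2. Total 3.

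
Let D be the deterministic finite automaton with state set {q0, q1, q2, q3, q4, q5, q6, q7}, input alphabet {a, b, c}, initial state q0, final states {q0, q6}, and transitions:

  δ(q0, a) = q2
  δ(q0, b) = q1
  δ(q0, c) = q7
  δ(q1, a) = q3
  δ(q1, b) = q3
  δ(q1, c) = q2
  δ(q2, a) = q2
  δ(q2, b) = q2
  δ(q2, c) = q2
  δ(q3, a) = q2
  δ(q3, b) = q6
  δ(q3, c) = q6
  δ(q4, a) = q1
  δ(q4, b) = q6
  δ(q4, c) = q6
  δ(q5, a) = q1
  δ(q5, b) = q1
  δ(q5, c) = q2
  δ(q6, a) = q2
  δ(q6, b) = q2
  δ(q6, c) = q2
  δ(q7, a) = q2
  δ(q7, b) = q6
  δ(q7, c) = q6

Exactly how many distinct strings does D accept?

The useful subgraph on states {q0, q1, q3, q6, q7} is acyclic, so L(D) is finite; the longest accepting path visits 4 useful states, giving maximum string length 3.
Counting accepting paths from q0 by length: 1 of length 0, 2 of length 2, 4 of length 3. Total 7.

7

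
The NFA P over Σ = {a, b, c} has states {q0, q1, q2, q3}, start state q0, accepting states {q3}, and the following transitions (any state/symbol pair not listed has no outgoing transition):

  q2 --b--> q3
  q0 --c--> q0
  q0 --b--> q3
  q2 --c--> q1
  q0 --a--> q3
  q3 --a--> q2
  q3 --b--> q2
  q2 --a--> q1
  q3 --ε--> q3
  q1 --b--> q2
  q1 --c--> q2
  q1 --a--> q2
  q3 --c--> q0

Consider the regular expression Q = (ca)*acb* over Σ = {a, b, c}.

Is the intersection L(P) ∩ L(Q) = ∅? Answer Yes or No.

The string acb is accepted by both P and Q.
Hence L(P) ∩ L(Q) ≠ ∅.

No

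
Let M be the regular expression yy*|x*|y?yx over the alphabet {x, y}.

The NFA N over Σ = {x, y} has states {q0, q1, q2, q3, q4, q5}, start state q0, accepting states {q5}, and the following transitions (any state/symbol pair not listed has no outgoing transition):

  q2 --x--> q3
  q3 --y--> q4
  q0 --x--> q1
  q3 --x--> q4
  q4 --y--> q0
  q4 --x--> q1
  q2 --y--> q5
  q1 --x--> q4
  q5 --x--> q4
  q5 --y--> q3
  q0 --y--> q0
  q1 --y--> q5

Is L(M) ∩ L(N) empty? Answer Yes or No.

Yes

Converting the expression M to a DFA (subset construction, then merging equivalent states) gives the minimal DFA with states {m0, m1, m2, m3, m4, m5, m6}, start state m0, accepting states {m0, m1, m2, m4, m5, m6} and transitions m0: x→m1, y→m2; m1: x→m1, y→m3; m2: x→m4, y→m5; m3: x→m3, y→m3; m4: x→m3, y→m3; m5: x→m4, y→m6; m6: x→m3, y→m6.
Exploring the product automaton M × N from the start pair (m0, q0), following both machines on each input symbol, reaches 12 state pairs: (m0, q0), (m1, q1), (m2, q0), (m1, q4), (m3, q5), (m4, q1), (m5, q0), (m3, q0), (m3, q4), (m3, q3), (m6, q0), (m3, q1).
M accepts in {m0, m1, m2, m4, m5, m6} and N accepts in {q5}; no reachable pair has both components accepting, so no string drives both machines to acceptance simultaneously and L(M) ∩ L(N) = ∅.
So no string is accepted by both, and the intersection is empty.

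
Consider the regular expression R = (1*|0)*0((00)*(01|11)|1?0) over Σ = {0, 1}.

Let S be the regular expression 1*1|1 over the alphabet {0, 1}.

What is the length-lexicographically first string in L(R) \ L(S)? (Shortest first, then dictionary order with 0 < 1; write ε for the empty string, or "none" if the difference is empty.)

The string 00 is accepted by R but not by S.
No shorter string lies in the difference, and 00 is the lexicographically first length-2 string in L(R) \ L(S).

00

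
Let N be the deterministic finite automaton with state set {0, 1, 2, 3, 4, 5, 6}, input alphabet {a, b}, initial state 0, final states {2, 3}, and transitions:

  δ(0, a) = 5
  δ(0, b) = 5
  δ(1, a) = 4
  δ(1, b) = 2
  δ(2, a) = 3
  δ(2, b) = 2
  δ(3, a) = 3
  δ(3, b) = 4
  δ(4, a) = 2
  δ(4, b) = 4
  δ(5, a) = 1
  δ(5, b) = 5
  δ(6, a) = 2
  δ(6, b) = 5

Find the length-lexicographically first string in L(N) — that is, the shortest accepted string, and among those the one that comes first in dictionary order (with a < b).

A breadth-first search from 0 reaches an accepting state first via the path 0 → 5 → 1 → 2 on input aab.
No string of length < 3 is accepted (BFS exhausts all shorter strings without reaching an accepting state), and aab is the lexicographically least accepting string of length 3.

aab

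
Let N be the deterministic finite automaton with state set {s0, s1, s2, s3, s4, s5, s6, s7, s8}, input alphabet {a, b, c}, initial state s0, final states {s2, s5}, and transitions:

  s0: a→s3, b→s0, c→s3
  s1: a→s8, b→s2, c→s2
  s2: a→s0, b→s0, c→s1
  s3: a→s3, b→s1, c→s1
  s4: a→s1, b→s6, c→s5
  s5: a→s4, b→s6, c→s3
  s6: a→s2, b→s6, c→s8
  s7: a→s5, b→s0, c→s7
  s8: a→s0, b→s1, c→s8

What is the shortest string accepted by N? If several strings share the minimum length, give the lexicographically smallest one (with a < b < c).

abb

A breadth-first search from s0 reaches an accepting state first via the path s0 → s3 → s1 → s2 on input abb.
No string of length < 3 is accepted (BFS exhausts all shorter strings without reaching an accepting state), and abb is the lexicographically least accepting string of length 3.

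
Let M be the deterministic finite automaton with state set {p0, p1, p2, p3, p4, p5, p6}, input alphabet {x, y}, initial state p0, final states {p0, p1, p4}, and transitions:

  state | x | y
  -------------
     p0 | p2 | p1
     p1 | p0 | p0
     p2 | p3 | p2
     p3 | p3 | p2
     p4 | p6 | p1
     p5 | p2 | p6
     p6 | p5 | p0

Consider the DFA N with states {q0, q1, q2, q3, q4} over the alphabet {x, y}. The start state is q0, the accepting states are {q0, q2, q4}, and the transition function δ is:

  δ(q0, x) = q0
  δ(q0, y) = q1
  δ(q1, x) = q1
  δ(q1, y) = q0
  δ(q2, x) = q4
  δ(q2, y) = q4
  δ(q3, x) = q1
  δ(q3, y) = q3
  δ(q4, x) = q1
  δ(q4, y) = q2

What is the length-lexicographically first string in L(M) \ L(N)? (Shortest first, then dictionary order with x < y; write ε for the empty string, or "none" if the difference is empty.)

The string y is accepted by M but not by N.
No shorter string lies in the difference, and y is the lexicographically first length-1 string in L(M) \ L(N).

y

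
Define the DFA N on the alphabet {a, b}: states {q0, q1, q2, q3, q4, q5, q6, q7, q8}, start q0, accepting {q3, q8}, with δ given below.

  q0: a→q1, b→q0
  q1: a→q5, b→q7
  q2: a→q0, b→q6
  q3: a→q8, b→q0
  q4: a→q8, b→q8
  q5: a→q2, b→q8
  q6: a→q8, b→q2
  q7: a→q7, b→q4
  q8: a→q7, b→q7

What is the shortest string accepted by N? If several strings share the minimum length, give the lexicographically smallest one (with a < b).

aab

A breadth-first search from q0 reaches an accepting state first via the path q0 → q1 → q5 → q8 on input aab.
No string of length < 3 is accepted (BFS exhausts all shorter strings without reaching an accepting state), and aab is the lexicographically least accepting string of length 3.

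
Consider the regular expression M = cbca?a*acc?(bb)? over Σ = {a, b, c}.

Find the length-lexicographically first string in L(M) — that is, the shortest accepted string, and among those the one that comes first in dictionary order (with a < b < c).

cbcac

By inspection of the expression, no string of length less than 5 matches, and cbcac is the lexicographically first match of length 5.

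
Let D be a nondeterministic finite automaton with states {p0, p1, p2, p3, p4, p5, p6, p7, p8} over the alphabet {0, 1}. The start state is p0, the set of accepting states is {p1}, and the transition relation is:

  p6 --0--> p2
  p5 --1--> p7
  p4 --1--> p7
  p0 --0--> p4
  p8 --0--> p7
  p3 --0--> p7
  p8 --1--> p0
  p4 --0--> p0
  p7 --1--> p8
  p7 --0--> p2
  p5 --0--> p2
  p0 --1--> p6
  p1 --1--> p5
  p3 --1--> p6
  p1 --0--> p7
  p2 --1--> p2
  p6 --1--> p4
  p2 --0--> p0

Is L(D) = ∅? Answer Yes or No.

Yes

The states reachable from the start state are {p0, p2, p4, p6, p7, p8}.
None of the accepting states {p1} is reachable, so no string is accepted and L(D) = ∅.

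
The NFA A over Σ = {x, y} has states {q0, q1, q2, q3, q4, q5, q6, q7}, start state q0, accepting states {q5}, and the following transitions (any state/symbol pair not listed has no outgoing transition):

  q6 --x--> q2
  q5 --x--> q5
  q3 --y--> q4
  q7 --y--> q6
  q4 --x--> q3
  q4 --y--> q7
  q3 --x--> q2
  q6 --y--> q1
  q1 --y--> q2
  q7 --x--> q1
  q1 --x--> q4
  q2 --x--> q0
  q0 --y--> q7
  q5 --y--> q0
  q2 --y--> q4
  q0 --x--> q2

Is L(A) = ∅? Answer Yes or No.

The states reachable from the start state are {q0, q1, q2, q3, q4, q6, q7}.
None of the accepting states {q5} is reachable, so no string is accepted and L(A) = ∅.

Yes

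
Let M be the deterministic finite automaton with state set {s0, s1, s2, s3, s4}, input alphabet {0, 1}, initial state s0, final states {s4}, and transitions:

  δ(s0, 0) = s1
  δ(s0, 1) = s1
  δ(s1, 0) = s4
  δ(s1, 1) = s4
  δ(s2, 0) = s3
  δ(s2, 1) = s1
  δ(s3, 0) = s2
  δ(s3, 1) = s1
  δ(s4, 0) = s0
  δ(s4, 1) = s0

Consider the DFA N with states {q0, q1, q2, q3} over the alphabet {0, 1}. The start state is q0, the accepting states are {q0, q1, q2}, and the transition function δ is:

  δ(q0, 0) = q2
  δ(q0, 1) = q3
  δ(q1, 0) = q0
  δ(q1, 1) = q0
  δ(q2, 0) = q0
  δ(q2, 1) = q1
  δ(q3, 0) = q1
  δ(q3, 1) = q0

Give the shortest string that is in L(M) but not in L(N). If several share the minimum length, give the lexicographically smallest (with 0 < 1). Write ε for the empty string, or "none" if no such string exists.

00001

The string 00001 is accepted by M but not by N.
No shorter string lies in the difference, and 00001 is the lexicographically first length-5 string in L(M) \ L(N).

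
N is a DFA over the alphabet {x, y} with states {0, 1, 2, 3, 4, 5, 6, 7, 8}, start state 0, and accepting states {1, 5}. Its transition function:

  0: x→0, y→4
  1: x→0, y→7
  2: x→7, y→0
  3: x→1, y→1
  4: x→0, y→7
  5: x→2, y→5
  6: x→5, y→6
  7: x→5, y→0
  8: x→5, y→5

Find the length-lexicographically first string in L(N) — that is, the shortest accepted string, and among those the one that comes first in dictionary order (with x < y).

A breadth-first search from 0 reaches an accepting state first via the path 0 → 4 → 7 → 5 on input yyx.
No string of length < 3 is accepted (BFS exhausts all shorter strings without reaching an accepting state), and yyx is the lexicographically least accepting string of length 3.

yyx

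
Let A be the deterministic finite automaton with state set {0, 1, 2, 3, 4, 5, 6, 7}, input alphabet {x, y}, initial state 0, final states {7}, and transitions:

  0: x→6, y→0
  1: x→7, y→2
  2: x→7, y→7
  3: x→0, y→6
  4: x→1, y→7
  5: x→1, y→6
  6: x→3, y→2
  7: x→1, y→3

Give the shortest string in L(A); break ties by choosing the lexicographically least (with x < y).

A breadth-first search from 0 reaches an accepting state first via the path 0 → 6 → 2 → 7 on input xyx.
No string of length < 3 is accepted (BFS exhausts all shorter strings without reaching an accepting state), and xyx is the lexicographically least accepting string of length 3.

xyx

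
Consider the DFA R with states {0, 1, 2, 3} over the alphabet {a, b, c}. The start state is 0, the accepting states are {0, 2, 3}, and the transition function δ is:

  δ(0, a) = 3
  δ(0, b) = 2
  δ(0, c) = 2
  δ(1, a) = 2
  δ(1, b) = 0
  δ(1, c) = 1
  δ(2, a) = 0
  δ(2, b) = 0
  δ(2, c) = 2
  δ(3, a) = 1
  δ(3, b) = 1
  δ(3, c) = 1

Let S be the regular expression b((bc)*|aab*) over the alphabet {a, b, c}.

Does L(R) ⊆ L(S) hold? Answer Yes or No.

The empty string ε is in L(R) but not in L(S).
So L(R) ⊄ L(S).

No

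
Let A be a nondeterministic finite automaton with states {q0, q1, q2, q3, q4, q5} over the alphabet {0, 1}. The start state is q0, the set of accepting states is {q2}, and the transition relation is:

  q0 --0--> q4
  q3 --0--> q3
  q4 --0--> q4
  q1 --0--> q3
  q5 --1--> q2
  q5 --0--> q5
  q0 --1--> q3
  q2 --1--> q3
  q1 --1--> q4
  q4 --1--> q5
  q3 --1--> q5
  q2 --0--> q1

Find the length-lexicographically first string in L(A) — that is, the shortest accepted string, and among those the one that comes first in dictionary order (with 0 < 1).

011

A breadth-first search from q0 reaches an accepting state first via the path q0 → q4 → q5 → q2 on input 011.
No string of length < 3 is accepted (BFS exhausts all shorter strings without reaching an accepting state), and 011 is the lexicographically least accepting string of length 3.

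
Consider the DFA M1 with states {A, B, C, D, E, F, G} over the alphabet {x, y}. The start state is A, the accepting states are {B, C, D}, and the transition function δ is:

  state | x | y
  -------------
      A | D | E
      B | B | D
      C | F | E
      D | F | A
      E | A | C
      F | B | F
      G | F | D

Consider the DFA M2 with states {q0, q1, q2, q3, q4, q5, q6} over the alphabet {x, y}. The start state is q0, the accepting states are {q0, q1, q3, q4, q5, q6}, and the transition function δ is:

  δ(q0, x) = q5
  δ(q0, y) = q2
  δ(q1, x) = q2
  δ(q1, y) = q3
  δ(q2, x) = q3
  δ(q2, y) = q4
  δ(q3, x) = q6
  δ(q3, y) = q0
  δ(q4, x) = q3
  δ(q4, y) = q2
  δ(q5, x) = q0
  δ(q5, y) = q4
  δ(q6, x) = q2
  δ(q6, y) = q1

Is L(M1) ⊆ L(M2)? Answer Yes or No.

The string yxyy is in L(M1) but not in L(M2).
So L(M1) ⊄ L(M2).

No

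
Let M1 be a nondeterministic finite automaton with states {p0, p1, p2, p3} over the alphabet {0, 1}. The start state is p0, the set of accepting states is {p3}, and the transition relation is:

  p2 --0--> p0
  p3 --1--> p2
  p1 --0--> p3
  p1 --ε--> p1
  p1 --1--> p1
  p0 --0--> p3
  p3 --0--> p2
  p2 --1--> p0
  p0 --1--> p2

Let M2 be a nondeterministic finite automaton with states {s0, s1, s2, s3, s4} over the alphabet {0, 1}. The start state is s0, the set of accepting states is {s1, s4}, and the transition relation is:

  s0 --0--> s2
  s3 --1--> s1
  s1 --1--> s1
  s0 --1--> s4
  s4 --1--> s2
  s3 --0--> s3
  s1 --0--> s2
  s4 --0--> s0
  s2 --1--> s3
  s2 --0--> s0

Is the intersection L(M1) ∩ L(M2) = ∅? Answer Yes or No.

Exploring the product automaton M1 × M2 from the start pair (p0, s0), following both machines on each input symbol, reaches 13 state pairs: (p0, s0), (p3, s2), (p2, s4), (p2, s0), (p2, s3), (p0, s2), (p0, s4), (p0, s3), (p0, s1), (p3, s0), (p2, s2), (p3, s3), (p2, s1).
M1 accepts in {p3} and M2 accepts in {s1, s4}; no reachable pair has both components accepting, so no string drives both machines to acceptance simultaneously and L(M1) ∩ L(M2) = ∅.
So no string is accepted by both, and the intersection is empty.

Yes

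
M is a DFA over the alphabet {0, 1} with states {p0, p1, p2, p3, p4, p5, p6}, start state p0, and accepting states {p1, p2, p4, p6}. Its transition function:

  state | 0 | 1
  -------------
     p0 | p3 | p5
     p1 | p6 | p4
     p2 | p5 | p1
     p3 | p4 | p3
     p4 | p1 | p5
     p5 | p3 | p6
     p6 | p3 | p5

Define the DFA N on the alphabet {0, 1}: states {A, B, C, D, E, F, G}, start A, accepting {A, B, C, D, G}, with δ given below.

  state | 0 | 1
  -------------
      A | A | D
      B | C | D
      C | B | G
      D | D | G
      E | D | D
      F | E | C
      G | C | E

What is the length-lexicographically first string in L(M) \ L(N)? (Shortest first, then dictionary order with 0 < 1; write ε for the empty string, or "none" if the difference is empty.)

The string 01011 is accepted by M but not by N.
No shorter string lies in the difference, and 01011 is the lexicographically first length-5 string in L(M) \ L(N).

01011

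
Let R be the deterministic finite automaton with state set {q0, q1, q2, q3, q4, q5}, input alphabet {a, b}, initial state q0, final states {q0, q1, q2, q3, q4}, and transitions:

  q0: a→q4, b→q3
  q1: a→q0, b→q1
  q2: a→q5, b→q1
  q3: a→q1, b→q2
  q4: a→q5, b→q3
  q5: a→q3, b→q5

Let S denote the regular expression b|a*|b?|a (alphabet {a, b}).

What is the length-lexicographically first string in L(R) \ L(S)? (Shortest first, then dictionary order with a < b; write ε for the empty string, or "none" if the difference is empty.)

ab

The string ab is accepted by R but not by S.
No shorter string lies in the difference, and ab is the lexicographically first length-2 string in L(R) \ L(S).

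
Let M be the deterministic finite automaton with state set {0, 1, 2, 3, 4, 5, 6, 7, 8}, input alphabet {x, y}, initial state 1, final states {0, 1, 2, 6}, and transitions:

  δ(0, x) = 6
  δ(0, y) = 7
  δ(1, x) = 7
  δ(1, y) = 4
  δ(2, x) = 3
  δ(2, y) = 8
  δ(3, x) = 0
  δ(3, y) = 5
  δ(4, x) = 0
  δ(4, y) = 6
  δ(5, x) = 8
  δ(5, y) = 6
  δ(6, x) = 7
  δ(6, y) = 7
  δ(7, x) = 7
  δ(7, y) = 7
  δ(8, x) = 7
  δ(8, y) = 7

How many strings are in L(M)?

The useful subgraph on states {0, 1, 4, 6} is acyclic, so L(M) is finite; the longest accepting path visits 4 useful states, giving maximum string length 3.
Counting accepting paths from 1 by length: 1 of length 0, 2 of length 2, 1 of length 3. Total 4.

4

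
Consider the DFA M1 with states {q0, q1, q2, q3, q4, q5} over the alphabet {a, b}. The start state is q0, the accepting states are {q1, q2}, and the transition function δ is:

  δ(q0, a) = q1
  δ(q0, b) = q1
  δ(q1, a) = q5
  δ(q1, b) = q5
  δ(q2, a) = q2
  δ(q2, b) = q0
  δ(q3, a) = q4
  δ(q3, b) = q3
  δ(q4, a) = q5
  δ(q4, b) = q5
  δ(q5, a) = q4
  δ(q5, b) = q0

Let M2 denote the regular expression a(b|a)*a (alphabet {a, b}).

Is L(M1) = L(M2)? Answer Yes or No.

The string a is accepted by M1 but rejected by M2.
So L(M1) ≠ L(M2).

No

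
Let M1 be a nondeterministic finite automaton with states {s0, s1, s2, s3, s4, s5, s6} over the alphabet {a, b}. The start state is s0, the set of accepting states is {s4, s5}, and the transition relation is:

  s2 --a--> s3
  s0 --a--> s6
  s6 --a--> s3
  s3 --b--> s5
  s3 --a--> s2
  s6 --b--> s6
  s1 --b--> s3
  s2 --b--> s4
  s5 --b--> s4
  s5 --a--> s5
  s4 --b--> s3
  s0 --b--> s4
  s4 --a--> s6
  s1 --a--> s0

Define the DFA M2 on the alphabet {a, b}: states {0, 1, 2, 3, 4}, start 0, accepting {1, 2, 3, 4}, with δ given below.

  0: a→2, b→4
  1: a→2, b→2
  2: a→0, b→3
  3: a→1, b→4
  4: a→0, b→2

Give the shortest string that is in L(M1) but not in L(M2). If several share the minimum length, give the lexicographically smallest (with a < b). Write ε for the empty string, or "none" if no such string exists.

The string aaba is accepted by M1 but not by M2.
No shorter string lies in the difference, and aaba is the lexicographically first length-4 string in L(M1) \ L(M2).

aaba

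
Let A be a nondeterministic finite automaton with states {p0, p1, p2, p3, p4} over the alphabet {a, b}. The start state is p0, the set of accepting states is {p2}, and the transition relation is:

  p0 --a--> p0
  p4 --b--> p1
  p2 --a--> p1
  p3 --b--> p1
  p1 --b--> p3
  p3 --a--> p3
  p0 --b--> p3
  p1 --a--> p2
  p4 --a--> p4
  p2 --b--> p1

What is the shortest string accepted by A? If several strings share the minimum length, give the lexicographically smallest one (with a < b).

bba

A breadth-first search from p0 reaches an accepting state first via the path p0 → p3 → p1 → p2 on input bba.
No string of length < 3 is accepted (BFS exhausts all shorter strings without reaching an accepting state), and bba is the lexicographically least accepting string of length 3.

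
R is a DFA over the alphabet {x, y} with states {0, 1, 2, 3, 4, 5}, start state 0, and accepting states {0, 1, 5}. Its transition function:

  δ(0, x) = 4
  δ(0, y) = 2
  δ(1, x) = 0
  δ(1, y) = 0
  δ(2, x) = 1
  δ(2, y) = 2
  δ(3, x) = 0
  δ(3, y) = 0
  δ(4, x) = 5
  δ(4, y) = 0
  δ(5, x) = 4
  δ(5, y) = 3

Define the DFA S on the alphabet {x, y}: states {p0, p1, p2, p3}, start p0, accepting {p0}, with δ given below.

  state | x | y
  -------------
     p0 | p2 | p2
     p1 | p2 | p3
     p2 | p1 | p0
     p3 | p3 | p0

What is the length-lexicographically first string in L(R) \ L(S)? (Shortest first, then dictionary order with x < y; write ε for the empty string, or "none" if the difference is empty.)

The string xx is accepted by R but not by S.
No shorter string lies in the difference, and xx is the lexicographically first length-2 string in L(R) \ L(S).

xx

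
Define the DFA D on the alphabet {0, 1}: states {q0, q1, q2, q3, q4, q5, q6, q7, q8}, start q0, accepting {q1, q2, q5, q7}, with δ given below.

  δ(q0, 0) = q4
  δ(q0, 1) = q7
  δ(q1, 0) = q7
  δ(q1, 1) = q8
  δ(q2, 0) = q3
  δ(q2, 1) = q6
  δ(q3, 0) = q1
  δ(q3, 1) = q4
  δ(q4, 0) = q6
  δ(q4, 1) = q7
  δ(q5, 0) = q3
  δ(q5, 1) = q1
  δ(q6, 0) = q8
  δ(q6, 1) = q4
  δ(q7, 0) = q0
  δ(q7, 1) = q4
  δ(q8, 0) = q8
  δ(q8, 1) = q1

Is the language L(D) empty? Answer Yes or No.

The string 1 is accepted: the run q0 → q7 ends in the accepting state q7.
Since at least one string is accepted, L(D) is not empty.

No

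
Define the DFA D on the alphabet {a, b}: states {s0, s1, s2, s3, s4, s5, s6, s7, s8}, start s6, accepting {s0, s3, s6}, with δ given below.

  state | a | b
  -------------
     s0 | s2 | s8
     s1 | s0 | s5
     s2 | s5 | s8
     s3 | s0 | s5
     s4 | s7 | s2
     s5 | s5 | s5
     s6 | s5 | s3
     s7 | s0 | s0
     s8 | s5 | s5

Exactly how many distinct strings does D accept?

3

The useful subgraph on states {s0, s3, s6} is acyclic, so L(D) is finite; the longest accepting path visits 3 useful states, giving maximum string length 2.
Counting accepting paths from s6 by length: 1 of length 0, 1 of length 1, 1 of length 2. Total 3.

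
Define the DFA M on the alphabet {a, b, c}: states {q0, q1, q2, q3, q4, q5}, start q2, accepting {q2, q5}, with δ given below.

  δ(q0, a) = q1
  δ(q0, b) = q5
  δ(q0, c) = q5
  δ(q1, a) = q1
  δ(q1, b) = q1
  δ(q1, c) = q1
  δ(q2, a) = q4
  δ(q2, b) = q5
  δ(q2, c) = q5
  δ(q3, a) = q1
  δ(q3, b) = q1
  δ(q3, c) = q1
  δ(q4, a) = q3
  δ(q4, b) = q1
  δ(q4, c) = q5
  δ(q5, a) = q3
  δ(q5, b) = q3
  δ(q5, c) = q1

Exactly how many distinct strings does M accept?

The useful subgraph on states {q2, q4, q5} is acyclic, so L(M) is finite; the longest accepting path visits 3 useful states, giving maximum string length 2.
Counting accepting paths from q2 by length: 1 of length 0, 2 of length 1, 1 of length 2. Total 4.

4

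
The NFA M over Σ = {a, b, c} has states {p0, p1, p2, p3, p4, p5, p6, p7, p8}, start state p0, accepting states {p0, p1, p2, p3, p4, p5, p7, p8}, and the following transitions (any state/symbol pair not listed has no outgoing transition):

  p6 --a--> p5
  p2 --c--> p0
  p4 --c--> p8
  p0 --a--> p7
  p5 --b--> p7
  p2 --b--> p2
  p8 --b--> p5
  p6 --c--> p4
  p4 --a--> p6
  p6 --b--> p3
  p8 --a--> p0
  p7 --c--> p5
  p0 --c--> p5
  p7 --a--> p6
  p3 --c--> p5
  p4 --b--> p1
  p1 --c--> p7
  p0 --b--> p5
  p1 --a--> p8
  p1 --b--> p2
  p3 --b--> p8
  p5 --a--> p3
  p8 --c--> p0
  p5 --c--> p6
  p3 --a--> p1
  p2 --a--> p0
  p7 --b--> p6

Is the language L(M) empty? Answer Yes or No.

The empty string ε is accepted: the run p0 ends in the accepting state p0.
Since at least one string is accepted, L(M) is not empty.

No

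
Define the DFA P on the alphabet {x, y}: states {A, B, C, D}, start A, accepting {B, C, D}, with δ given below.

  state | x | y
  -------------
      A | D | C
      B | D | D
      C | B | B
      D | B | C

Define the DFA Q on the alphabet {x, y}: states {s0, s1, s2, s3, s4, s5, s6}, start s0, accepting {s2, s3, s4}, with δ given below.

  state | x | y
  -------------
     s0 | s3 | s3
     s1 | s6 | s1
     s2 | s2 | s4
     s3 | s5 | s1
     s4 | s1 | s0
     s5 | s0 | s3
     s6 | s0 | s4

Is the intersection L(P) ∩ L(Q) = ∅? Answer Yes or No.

No

The string x is accepted by both P and Q.
Hence L(P) ∩ L(Q) ≠ ∅.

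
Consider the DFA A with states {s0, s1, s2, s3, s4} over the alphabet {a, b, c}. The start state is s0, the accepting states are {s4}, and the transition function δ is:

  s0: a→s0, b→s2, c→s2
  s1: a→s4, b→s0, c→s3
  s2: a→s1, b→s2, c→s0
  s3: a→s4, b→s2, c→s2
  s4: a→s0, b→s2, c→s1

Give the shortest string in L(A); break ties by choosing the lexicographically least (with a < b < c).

A breadth-first search from s0 reaches an accepting state first via the path s0 → s2 → s1 → s4 on input baa.
No string of length < 3 is accepted (BFS exhausts all shorter strings without reaching an accepting state), and baa is the lexicographically least accepting string of length 3.

baa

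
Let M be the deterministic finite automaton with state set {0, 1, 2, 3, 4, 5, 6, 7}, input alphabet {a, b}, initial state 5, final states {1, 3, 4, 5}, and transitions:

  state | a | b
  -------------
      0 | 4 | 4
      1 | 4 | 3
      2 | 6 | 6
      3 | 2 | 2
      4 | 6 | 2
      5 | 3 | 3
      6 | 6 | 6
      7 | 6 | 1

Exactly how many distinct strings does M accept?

The useful subgraph on states {3, 5} is acyclic, so L(M) is finite; the longest accepting path visits 2 useful states, giving maximum string length 1.
Counting accepting paths from 5 by length: 1 of length 0, 2 of length 1. Total 3.

3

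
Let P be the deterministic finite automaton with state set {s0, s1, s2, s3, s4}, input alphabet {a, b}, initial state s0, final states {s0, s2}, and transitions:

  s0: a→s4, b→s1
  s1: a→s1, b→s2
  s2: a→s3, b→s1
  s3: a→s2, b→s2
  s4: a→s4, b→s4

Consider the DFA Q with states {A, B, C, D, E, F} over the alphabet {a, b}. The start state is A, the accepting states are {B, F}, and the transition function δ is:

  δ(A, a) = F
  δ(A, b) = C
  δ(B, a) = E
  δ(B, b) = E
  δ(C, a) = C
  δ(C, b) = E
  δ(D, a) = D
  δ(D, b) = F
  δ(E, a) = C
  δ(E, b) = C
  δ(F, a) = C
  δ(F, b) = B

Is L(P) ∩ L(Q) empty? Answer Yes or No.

Exploring the product automaton P × Q from the start pair (s0, A), following both machines on each input symbol, reaches 10 state pairs: (s0, A), (s4, F), (s1, C), (s4, C), (s4, B), (s2, E), (s4, E), (s3, C), (s2, C), (s1, E).
P accepts in {s0, s2} and Q accepts in {B, F}; no reachable pair has both components accepting, so no string drives both machines to acceptance simultaneously and L(P) ∩ L(Q) = ∅.
So no string is accepted by both, and the intersection is empty.

Yes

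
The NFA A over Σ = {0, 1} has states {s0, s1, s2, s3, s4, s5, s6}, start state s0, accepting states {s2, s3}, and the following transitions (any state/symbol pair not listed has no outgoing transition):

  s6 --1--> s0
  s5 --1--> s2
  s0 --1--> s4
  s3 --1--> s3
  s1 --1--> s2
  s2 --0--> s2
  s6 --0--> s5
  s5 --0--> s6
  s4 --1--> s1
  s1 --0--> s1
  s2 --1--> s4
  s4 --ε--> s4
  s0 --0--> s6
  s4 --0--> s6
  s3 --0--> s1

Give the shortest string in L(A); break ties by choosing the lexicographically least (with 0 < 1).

001

A breadth-first search from s0 reaches an accepting state first via the path s0 → s6 → s5 → s2 on input 001.
No string of length < 3 is accepted (BFS exhausts all shorter strings without reaching an accepting state), and 001 is the lexicographically least accepting string of length 3.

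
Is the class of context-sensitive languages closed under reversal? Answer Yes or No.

Yes

Reversing both sides of every production of a noncontracting (context-sensitive) grammar gives another noncontracting grammar, and it generates Lᴿ; equivalently an LBA can reverse its tape in place and then run the machine for L.
So the context-sensitive languages are closed under reversal.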